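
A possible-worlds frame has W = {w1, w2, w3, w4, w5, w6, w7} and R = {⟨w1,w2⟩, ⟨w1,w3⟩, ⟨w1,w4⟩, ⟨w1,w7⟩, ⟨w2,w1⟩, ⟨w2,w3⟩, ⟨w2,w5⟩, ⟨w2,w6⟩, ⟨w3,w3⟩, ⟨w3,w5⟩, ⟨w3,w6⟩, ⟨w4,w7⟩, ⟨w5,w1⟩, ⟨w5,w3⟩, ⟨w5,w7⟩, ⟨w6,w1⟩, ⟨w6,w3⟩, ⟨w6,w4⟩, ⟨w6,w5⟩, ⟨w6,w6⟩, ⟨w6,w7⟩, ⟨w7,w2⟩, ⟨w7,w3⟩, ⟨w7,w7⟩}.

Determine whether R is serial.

Yes

Serial: yes — every world has a successor (e.g. w1 R w2).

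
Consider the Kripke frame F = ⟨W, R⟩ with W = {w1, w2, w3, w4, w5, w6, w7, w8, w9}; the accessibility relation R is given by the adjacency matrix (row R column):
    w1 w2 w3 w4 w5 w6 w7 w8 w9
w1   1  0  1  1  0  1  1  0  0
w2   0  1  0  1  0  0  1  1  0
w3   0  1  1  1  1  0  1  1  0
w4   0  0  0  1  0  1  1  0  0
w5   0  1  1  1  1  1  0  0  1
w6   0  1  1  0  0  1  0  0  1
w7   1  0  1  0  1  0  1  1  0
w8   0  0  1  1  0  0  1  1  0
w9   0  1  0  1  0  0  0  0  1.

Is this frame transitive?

No

Transitive: no — w1 R w3 and w3 R w2, but not w1 R w2.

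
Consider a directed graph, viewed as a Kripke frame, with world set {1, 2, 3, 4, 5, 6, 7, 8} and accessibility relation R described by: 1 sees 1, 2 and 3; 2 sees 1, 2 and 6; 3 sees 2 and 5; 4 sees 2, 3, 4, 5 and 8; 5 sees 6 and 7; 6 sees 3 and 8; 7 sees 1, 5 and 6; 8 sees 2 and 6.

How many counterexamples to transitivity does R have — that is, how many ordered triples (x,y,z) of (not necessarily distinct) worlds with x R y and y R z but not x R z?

30

Enumerating: (1,2,6), (1,3,5), (2,1,3), (2,6,3), (2,6,8), (3,2,1), (3,2,6), (3,5,6), (3,5,7), (4,2,1), (4,2,6), (4,5,6), … and 18 more.
Total: 30.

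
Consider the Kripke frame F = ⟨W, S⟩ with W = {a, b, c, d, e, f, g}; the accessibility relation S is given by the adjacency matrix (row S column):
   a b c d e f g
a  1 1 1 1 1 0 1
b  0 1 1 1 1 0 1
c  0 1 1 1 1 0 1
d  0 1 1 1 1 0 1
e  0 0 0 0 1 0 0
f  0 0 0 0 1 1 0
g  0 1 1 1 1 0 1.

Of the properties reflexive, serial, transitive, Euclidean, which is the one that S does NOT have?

Euclidean

Reflexive: yes — every world is S-related to itself.
Serial: yes — every world has a successor (e.g. a S a).
Transitive: yes — every two-step S-path is closed by a direct edge.
Euclidean: no — a S e and a S b, but not e S b.
Only Euclidean fails.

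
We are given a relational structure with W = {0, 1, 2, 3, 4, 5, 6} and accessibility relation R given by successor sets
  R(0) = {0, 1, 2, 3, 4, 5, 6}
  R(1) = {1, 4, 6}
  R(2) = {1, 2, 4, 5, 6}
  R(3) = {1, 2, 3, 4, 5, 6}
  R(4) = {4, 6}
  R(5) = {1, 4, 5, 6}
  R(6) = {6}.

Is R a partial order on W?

Reflexive: yes — every world is R-related to itself.
Transitive: yes — every two-step R-path is closed by a direct edge.
Antisymmetric: yes — no distinct pair is related both ways.
So R is a partial order.

Yes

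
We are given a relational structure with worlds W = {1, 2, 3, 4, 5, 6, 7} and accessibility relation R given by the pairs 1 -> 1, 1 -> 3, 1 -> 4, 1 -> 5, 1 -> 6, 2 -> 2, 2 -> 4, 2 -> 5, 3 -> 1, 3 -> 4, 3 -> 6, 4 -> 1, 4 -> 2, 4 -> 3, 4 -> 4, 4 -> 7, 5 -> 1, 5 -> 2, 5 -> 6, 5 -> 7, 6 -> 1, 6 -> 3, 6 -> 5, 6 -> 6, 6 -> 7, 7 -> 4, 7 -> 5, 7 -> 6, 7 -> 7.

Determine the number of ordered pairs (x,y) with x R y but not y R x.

0

R is symmetric; there are no such tuples.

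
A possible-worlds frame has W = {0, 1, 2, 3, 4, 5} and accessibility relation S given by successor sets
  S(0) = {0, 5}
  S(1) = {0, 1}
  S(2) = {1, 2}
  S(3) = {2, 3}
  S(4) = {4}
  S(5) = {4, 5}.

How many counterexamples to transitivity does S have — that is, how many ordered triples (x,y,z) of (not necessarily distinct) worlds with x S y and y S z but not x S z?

4

Enumerating: (0,5,4), (1,0,5), (2,1,0), (3,2,1).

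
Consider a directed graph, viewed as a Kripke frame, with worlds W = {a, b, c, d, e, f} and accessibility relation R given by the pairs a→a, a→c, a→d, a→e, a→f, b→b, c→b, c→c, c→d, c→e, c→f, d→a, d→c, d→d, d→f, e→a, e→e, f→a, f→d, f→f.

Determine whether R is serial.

Serial: yes — every world has a successor (e.g. a R a).

Yes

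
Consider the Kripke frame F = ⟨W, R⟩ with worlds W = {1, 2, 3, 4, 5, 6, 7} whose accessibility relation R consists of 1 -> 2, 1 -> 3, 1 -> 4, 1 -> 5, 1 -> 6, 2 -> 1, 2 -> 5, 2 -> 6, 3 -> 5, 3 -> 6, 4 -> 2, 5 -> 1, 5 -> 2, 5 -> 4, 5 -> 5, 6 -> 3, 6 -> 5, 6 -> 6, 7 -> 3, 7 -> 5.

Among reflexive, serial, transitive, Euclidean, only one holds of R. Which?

Reflexive: no — 1 is not related to itself.
Serial: yes — every world has a successor (e.g. 1 R 2).
Transitive: no — 2 R 1 and 1 R 3, but not 2 R 3.
Euclidean: no — 1 R 2 and 1 R 3, but not 2 R 3.
Only serial holds.

serial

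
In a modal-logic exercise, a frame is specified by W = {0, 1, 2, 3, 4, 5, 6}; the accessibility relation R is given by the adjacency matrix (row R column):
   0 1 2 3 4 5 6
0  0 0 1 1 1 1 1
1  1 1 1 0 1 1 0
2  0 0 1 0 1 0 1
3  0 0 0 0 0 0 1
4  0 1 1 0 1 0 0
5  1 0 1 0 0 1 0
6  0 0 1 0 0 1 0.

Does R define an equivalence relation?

No

Reflexive: no — 0 is not related to itself.
Symmetric: no — 0 R 2 but not 2 R 0.
Transitive: no — 0 R 4 and 4 R 1, but not 0 R 1.
So R is not an equivalence relation.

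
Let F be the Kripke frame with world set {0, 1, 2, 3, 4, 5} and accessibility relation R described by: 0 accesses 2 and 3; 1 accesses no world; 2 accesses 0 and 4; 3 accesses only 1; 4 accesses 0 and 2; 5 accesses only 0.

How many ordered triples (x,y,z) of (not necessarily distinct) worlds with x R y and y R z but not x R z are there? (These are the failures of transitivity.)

10

Enumerating: (0,2,0), (0,2,4), (0,3,1), (2,0,2), (2,0,3), (2,4,2), (4,0,3), (4,2,4), (5,0,2), (5,0,3).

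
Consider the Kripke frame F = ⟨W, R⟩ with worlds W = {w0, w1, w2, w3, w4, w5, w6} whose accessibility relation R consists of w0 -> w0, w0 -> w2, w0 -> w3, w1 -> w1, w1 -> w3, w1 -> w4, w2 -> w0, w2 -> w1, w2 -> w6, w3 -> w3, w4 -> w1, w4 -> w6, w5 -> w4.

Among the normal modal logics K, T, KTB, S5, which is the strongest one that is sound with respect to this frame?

Reflexive (axiom T): no — w2 is not related to itself.
Symmetric (axiom B): no — w0 R w3 but not w3 R w0.
Euclidean (axiom 5): no — w0 R w2 and w0 R w3, but not w2 R w3.
So F validates K; T would additionally require R to be reflexive. The strongest is K.

K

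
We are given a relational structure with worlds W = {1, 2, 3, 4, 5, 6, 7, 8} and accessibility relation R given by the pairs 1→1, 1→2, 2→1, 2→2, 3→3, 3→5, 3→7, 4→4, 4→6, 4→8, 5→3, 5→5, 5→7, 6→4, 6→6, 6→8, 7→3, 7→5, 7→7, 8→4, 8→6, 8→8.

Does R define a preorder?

Yes

Reflexive: yes — every world is R-related to itself.
Transitive: yes — every two-step R-path is closed by a direct edge.
So R is a preorder.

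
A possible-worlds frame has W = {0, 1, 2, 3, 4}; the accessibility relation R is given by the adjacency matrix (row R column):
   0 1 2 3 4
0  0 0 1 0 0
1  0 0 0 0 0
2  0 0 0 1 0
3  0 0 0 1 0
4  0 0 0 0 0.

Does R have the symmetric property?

Symmetric: no — 0 R 2 but not 2 R 0.

No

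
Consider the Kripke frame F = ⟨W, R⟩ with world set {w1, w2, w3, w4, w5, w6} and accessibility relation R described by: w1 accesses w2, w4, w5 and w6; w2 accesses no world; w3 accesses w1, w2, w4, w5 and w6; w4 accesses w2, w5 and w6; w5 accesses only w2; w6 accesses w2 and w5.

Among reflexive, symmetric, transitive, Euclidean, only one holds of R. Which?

transitive

Reflexive: no — w1 is not related to itself.
Symmetric: no — w1 R w2 but not w2 R w1.
Transitive: yes — every two-step R-path is closed by a direct edge.
Euclidean: no — w1 R w2 and w1 R w4, but not w2 R w4.
Only transitive holds.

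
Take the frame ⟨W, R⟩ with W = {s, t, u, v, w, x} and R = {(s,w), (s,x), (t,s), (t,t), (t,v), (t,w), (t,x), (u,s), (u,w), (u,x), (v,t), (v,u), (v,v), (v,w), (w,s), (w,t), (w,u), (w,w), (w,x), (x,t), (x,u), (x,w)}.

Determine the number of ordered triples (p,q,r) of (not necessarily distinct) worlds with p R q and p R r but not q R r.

29

Enumerating: (s,x,x), (t,s,s), (t,s,t), (t,s,v), (t,v,s), (t,v,x), (t,w,v), (t,x,s), (t,x,v), (t,x,x), (u,s,s), (u,x,s), … and 17 more.
Total: 29.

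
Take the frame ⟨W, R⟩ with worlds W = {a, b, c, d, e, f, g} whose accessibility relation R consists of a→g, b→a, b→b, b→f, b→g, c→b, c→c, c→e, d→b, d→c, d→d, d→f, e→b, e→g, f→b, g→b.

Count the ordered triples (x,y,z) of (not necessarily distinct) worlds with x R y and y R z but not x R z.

16

Enumerating: (a,g,b), (c,b,a), (c,b,f), (c,b,g), (c,e,g), (d,b,a), (d,b,g), (d,c,e), (e,b,a), (e,b,f), (f,b,a), (f,b,f), (f,b,g), (g,b,a), (g,b,f), (g,b,g).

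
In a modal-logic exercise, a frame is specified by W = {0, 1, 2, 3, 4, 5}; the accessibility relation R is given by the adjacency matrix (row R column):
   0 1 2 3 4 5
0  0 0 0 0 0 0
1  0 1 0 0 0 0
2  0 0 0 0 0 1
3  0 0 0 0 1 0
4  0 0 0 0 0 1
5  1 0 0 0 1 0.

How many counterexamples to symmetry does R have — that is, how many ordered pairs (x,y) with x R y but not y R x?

3

Enumerating: (2,5), (3,4), (5,0).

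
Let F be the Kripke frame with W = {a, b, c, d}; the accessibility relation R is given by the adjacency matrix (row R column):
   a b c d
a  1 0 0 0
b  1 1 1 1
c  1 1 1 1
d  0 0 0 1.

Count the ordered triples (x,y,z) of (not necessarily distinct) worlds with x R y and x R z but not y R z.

12

Enumerating: (b,a,b), (b,a,c), (b,a,d), (b,d,a), (b,d,b), (b,d,c), (c,a,b), (c,a,c), (c,a,d), (c,d,a), (c,d,b), (c,d,c).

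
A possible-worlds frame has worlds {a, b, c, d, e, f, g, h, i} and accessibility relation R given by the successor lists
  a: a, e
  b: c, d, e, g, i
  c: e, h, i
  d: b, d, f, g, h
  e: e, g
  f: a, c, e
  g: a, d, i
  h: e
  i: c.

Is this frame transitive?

Transitive: no — a R e and e R g, but not a R g.

No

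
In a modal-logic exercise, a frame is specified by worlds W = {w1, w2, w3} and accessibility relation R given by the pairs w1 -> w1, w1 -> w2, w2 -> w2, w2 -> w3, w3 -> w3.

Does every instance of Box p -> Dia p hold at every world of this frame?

The schema D characterises exactly the serial frames.
Serial: yes — every world has a successor (e.g. w1 R w1).

Yes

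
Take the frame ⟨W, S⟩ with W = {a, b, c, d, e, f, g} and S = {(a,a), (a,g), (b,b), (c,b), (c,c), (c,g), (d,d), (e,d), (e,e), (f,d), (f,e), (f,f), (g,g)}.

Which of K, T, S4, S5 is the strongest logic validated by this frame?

Reflexive (axiom T): yes — every world is S-related to itself.
Transitive (axiom 4): yes — every two-step S-path is closed by a direct edge.
Euclidean (axiom 5): no — c S b and c S g, but not b S g.
So F validates K, T, S4; S5 would additionally require S to be Euclidean. The strongest is S4.

S4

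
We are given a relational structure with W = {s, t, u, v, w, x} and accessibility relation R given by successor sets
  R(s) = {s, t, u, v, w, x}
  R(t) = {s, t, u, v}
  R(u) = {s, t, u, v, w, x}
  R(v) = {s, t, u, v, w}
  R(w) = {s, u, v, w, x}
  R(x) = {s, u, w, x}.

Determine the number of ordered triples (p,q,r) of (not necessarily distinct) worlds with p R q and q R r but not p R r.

16

Enumerating: (t,s,w), (t,s,x), (t,u,w), (t,u,x), (t,v,w), (v,s,x), (v,u,x), (v,w,x), (w,s,t), (w,u,t), (w,v,t), (x,s,t), (x,s,v), (x,u,t), (x,u,v), (x,w,v).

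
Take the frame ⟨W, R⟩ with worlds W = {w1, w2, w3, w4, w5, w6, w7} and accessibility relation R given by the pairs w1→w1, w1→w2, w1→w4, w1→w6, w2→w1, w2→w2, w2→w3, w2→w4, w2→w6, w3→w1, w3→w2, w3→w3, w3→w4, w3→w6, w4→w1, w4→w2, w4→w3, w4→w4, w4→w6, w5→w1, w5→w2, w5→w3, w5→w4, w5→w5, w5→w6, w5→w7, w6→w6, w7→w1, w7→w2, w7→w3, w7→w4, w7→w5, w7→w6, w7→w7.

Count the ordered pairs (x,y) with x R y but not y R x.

Enumerating: (w1,w6), (w2,w6), (w3,w1), (w3,w6), (w4,w6), (w5,w1), (w5,w2), (w5,w3), (w5,w4), (w5,w6), (w7,w1), (w7,w2), (w7,w3), (w7,w4), (w7,w6).

15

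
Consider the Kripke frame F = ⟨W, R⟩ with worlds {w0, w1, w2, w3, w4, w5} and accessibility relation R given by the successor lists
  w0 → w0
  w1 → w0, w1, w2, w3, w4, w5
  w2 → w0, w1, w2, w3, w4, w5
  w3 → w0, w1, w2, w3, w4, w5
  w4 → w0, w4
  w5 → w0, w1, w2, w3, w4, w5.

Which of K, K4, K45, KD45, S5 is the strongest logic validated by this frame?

Transitive (axiom 4): yes — every two-step R-path is closed by a direct edge.
Euclidean (axiom 5): no — w1 R w0 and w1 R w2, but not w0 R w2.
Serial (axiom D): yes — every world has a successor (e.g. w0 R w0).
Reflexive (axiom T): yes — every world is R-related to itself.
So F validates K, K4; K45 would additionally require R to be Euclidean. The strongest is K4.

K4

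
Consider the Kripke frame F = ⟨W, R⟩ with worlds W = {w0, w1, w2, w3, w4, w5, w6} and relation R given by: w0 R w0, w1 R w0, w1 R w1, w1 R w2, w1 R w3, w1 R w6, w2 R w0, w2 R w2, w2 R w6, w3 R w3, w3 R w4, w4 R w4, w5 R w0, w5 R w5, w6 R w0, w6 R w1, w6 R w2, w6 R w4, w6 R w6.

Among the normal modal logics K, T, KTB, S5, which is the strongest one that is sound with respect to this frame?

T

Reflexive (axiom T): yes — every world is R-related to itself.
Symmetric (axiom B): no — w1 R w0 but not w0 R w1.
Euclidean (axiom 5): no — w1 R w0 and w1 R w2, but not w0 R w2.
So F validates K, T; KTB would additionally require R to be symmetric. The strongest is T.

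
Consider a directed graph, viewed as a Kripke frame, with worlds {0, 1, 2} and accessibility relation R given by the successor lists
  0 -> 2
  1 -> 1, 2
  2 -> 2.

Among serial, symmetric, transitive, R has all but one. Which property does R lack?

Serial: yes — every world has a successor (e.g. 0 R 2).
Symmetric: no — 0 R 2 but not 2 R 0.
Transitive: yes — every two-step R-path is closed by a direct edge.
Only symmetric fails.

symmetric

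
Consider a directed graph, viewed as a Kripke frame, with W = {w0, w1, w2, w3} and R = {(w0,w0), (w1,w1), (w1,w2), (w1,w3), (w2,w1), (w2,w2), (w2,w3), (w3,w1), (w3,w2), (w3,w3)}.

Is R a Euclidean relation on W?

Yes

Euclidean: yes — any two successors of a common world are R-related.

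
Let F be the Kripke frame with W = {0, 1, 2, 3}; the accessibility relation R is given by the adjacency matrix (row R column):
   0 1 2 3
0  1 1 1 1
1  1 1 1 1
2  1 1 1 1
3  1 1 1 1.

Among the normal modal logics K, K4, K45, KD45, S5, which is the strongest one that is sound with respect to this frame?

Transitive (axiom 4): yes — every two-step R-path is closed by a direct edge.
Euclidean (axiom 5): yes — any two successors of a common world are R-related.
Serial (axiom D): yes — every world has a successor (e.g. 0 R 0).
Reflexive (axiom T): yes — every world is R-related to itself.
So F validates K, K4, K45, KD45, S5. The strongest is S5.

S5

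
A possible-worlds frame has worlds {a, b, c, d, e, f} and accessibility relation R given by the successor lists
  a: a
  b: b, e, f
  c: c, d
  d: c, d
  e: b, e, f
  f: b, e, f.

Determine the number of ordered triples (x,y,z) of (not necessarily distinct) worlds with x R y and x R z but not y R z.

R is Euclidean; there are no such tuples.

0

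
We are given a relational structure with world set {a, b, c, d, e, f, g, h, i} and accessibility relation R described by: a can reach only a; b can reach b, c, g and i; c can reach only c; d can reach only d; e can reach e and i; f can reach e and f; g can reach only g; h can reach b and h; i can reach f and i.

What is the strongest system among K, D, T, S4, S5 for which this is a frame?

Serial (axiom D): yes — every world has a successor (e.g. a R a).
Reflexive (axiom T): yes — every world is R-related to itself.
Transitive (axiom 4): no — b R i and i R f, but not b R f.
Euclidean (axiom 5): no — b R c and b R g, but not c R g.
So F validates K, D, T; S4 would additionally require R to be transitive. The strongest is T.

T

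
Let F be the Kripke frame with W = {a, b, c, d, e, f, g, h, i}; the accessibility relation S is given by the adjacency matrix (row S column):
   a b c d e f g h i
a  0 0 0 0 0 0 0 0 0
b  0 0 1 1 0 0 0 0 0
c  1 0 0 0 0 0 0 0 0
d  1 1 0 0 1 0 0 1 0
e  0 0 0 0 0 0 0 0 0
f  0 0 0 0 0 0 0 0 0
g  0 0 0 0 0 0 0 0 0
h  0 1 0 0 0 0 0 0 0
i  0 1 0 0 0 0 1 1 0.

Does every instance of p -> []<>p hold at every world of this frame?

Axiom B corresponds to the accessibility relation being symmetric.
Symmetric: no — b S c but not c S b.

No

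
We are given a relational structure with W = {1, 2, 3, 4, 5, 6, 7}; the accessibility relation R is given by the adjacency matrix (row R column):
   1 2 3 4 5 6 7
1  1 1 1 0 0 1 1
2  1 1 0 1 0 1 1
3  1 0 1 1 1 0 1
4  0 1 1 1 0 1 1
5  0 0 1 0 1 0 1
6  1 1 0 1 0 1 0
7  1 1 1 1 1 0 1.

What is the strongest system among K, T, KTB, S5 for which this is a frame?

Reflexive (axiom T): yes — every world is R-related to itself.
Symmetric (axiom B): yes — every pair in R has its reverse in R.
Euclidean (axiom 5): no — 1 R 2 and 1 R 3, but not 2 R 3.
So F validates K, T, KTB; S5 would additionally require R to be Euclidean. The strongest is KTB.

KTB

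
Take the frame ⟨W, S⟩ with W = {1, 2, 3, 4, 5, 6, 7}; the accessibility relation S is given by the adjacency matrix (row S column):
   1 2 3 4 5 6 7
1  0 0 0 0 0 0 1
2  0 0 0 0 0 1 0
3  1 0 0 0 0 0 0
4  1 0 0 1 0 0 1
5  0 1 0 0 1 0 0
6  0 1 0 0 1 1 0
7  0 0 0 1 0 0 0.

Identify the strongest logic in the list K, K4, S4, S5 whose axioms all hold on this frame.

Transitive (axiom 4): no — 1 S 7 and 7 S 4, but not 1 S 4.
Reflexive (axiom T): no — 1 is not related to itself.
Euclidean (axiom 5): no — 4 S 7 and 4 S 1, but not 7 S 1.
So F validates K; K4 would additionally require S to be transitive. The strongest is K.

K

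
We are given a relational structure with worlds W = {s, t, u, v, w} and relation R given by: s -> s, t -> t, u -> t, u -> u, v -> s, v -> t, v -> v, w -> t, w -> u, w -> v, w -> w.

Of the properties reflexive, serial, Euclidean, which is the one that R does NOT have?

Euclidean

Reflexive: yes — every world is R-related to itself.
Serial: yes — every world has a successor (e.g. s R s).
Euclidean: no — v R s and v R t, but not s R t.
Only Euclidean fails.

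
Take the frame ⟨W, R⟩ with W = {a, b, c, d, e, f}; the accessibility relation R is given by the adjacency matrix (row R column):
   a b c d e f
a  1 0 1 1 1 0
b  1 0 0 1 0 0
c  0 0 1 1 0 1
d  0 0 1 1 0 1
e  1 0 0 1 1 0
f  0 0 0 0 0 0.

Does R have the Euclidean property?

Euclidean: no — a R c and a R e, but not c R e.

No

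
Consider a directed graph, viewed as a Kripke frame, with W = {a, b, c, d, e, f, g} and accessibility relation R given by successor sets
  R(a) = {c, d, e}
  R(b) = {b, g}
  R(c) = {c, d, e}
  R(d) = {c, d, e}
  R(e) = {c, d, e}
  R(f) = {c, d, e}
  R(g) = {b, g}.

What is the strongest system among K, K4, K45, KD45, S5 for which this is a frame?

KD45

Transitive (axiom 4): yes — every two-step R-path is closed by a direct edge.
Euclidean (axiom 5): yes — any two successors of a common world are R-related.
Serial (axiom D): yes — every world has a successor (e.g. a R c).
Reflexive (axiom T): no — a is not related to itself.
So F validates K, K4, K45, KD45; S5 would additionally require R to be reflexive. The strongest is KD45.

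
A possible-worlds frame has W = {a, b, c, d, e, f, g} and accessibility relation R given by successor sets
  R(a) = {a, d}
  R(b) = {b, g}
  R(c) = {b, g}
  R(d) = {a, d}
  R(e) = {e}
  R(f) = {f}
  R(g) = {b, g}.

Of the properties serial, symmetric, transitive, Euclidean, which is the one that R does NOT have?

symmetric

Serial: yes — every world has a successor (e.g. a R a).
Symmetric: no — c R b but not b R c.
Transitive: yes — every two-step R-path is closed by a direct edge.
Euclidean: yes — any two successors of a common world are R-related.
Only symmetric fails.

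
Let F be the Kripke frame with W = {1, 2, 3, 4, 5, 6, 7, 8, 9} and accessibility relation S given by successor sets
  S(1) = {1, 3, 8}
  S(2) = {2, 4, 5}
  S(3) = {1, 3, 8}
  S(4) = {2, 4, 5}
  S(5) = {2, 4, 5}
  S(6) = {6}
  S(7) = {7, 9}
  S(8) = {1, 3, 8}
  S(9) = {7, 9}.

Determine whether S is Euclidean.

Euclidean: yes — any two successors of a common world are S-related.

Yes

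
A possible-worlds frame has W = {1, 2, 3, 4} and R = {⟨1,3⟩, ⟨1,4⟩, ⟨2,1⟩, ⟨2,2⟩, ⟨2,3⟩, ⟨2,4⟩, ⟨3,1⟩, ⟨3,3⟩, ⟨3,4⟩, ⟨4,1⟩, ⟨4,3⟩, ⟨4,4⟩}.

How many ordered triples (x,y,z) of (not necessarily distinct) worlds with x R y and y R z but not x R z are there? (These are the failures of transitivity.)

2

Enumerating: (1,3,1), (1,4,1).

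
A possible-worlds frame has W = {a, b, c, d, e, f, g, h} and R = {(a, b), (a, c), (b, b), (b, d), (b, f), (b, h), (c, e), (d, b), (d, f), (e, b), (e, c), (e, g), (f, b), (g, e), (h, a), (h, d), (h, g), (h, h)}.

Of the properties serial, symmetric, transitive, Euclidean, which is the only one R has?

serial

Serial: yes — every world has a successor (e.g. a R b).
Symmetric: no — a R b but not b R a.
Transitive: no — a R b and b R d, but not a R d.
Euclidean: no — a R b and a R c, but not b R c.
Only serial holds.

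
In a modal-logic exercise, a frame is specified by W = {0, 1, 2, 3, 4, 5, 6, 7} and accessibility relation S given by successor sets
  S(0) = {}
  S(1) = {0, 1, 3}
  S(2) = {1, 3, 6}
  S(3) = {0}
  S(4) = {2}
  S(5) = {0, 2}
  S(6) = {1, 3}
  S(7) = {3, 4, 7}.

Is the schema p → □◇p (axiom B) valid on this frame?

No

Axiom B corresponds to the accessibility relation being symmetric.
Symmetric: no — 1 S 0 but not 0 S 1.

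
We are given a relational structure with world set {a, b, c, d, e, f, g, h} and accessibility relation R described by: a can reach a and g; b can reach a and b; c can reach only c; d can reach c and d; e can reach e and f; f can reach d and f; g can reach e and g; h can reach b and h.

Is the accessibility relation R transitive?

Transitive: no — a R g and g R e, but not a R e.

No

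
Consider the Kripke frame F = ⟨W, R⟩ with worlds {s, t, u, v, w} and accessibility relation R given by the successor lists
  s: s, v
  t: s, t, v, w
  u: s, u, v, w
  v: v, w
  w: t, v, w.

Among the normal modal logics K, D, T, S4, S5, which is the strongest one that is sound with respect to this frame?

T

Serial (axiom D): yes — every world has a successor (e.g. s R s).
Reflexive (axiom T): yes — every world is R-related to itself.
Transitive (axiom 4): no — s R v and v R w, but not s R w.
Euclidean (axiom 5): no — t R s and t R w, but not s R w.
So F validates K, D, T; S4 would additionally require R to be transitive. The strongest is T.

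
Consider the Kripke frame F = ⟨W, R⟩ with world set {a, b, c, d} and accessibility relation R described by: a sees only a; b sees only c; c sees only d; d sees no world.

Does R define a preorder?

No

Reflexive: no — b is not related to itself.
Transitive: no — b R c and c R d, but not b R d.
So R is not a preorder.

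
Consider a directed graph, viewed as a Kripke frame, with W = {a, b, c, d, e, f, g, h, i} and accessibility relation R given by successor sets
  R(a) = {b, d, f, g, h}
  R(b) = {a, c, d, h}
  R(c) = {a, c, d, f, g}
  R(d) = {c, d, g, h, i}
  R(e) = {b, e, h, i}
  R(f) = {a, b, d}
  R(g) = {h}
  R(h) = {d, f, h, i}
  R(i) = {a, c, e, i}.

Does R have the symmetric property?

No

Symmetric: no — a R d but not d R a.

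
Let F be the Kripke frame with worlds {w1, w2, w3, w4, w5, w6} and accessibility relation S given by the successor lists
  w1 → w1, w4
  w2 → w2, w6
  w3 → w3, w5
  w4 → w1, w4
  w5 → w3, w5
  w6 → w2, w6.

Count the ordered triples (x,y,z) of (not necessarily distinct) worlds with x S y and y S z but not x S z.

S is transitive; there are no such tuples.

0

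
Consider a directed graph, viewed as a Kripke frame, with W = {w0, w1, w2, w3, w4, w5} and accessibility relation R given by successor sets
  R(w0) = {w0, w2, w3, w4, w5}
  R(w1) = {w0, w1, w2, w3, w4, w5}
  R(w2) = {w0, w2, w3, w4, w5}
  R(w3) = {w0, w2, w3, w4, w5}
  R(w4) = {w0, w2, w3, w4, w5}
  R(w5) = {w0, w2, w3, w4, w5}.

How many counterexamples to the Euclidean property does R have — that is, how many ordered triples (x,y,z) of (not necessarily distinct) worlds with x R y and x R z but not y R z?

5

Enumerating: (w1,w0,w1), (w1,w2,w1), (w1,w3,w1), (w1,w4,w1), (w1,w5,w1).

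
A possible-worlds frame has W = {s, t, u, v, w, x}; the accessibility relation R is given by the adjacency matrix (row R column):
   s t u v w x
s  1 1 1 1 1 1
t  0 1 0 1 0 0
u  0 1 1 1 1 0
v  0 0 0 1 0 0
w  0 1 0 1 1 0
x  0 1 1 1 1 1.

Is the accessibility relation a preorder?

Reflexive: yes — every world is R-related to itself.
Transitive: yes — every two-step R-path is closed by a direct edge.
So R is a preorder.

Yes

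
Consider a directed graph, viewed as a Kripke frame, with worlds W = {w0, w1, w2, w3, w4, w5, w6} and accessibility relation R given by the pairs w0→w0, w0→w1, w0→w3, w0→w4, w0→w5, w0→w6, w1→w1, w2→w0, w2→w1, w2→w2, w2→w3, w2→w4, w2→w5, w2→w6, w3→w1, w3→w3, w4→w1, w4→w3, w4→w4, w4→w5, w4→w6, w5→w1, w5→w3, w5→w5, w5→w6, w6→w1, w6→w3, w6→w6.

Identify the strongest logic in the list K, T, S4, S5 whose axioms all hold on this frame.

Reflexive (axiom T): yes — every world is R-related to itself.
Transitive (axiom 4): yes — every two-step R-path is closed by a direct edge.
Euclidean (axiom 5): no — w0 R w1 and w0 R w3, but not w1 R w3.
So F validates K, T, S4; S5 would additionally require R to be Euclidean. The strongest is S4.

S4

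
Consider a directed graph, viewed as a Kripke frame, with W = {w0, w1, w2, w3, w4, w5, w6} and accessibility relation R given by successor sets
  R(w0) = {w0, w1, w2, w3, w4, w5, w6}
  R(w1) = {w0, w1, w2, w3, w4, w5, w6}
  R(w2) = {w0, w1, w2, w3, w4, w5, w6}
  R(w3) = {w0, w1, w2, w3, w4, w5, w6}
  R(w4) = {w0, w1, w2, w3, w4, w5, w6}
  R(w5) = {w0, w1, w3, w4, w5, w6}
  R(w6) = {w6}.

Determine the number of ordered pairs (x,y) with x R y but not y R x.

7

Enumerating: (w0,w6), (w1,w6), (w2,w5), (w2,w6), (w3,w6), (w4,w6), (w5,w6).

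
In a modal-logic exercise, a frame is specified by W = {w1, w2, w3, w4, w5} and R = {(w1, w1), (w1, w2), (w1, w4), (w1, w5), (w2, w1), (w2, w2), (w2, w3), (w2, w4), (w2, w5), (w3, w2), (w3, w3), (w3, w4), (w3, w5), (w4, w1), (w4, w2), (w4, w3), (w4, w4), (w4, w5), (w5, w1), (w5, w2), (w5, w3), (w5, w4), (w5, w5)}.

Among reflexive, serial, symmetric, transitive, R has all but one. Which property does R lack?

transitive

Reflexive: yes — every world is R-related to itself.
Serial: yes — every world has a successor (e.g. w1 R w1).
Symmetric: yes — every pair in R has its reverse in R.
Transitive: no — w1 R w2 and w2 R w3, but not w1 R w3.
Only transitive fails.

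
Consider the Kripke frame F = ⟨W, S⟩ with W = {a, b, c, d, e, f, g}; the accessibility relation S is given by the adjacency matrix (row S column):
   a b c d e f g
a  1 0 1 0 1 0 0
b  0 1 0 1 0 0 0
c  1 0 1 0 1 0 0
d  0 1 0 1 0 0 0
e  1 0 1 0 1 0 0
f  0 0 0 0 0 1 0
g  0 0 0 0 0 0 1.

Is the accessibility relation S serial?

Serial: yes — every world has a successor (e.g. a S a).

Yes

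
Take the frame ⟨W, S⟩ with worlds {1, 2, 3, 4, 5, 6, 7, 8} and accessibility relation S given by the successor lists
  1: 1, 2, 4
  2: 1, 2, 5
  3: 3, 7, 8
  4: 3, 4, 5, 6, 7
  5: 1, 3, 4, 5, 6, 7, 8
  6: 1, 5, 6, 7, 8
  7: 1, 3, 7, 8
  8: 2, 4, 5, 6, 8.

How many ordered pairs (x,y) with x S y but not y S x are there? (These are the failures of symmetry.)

15

Enumerating: (1,4), (2,5), (3,8), (4,3), (4,6), (4,7), (5,1), (5,3), (5,7), (6,1), (6,7), (7,1), (7,8), (8,2), (8,4).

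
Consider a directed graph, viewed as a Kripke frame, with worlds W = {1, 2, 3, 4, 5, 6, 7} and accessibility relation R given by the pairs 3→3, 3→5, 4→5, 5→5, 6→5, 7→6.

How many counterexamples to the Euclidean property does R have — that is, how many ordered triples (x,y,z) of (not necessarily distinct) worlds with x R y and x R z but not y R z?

Enumerating: (3,5,3), (7,6,6).

2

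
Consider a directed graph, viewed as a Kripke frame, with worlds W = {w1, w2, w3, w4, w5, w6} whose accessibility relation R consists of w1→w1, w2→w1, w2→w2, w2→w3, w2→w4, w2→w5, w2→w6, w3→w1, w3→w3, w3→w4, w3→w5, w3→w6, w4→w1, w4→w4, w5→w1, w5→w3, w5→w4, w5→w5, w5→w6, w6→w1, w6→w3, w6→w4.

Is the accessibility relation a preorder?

No

Reflexive: no — w6 is not related to itself.
Transitive: no — w6 R w3 and w3 R w5, but not w6 R w5.
So R is not a preorder.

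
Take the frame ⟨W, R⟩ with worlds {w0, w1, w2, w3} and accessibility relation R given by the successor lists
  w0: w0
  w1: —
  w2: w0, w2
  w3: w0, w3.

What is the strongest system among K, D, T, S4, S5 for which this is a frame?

Serial (axiom D): no — w1 has no R-successor.
Reflexive (axiom T): no — w1 is not related to itself.
Transitive (axiom 4): yes — every two-step R-path is closed by a direct edge.
Euclidean (axiom 5): no — w2 R w0 and w2 R w2, but not w0 R w2.
So F validates K; D would additionally require R to be serial. The strongest is K.

K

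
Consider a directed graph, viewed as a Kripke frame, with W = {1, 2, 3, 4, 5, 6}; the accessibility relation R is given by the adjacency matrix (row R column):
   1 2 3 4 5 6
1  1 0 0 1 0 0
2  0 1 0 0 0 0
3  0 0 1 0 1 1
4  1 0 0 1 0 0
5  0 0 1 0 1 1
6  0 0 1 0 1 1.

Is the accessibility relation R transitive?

Transitive: yes — every two-step R-path is closed by a direct edge.

Yes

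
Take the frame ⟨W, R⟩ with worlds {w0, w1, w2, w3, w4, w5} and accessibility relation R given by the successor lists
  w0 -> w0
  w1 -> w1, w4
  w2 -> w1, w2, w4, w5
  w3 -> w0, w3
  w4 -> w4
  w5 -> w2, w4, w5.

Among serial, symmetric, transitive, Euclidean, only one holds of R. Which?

serial

Serial: yes — every world has a successor (e.g. w0 R w0).
Symmetric: no — w1 R w4 but not w4 R w1.
Transitive: no — w5 R w2 and w2 R w1, but not w5 R w1.
Euclidean: no — w2 R w1 and w2 R w5, but not w1 R w5.
Only serial holds.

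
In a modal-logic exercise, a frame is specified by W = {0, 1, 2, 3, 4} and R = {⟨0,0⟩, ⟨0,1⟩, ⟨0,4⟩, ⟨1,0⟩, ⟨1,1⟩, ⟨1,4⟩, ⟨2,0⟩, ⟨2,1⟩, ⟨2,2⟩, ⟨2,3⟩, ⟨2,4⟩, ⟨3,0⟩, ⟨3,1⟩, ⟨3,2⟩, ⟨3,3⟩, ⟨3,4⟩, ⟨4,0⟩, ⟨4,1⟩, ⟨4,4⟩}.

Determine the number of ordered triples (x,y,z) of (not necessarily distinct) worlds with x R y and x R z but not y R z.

12

Enumerating: (2,0,2), (2,0,3), (2,1,2), (2,1,3), (2,4,2), (2,4,3), (3,0,2), (3,0,3), (3,1,2), (3,1,3), (3,4,2), (3,4,3).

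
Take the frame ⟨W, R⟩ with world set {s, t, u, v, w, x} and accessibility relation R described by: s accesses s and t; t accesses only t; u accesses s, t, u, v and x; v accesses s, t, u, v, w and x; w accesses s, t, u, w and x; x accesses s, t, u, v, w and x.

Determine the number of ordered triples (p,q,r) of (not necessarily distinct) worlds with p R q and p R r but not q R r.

Enumerating: (s,t,s), (u,s,u), (u,s,v), (u,s,x), (u,t,s), (u,t,u), (u,t,v), (u,t,x), (v,s,u), (v,s,v), (v,s,w), (v,s,x), … and 26 more.
Total: 38.

38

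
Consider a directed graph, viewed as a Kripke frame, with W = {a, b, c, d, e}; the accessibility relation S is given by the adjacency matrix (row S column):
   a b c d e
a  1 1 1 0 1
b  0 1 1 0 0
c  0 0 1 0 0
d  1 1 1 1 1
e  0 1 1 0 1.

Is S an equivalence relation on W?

No

Reflexive: yes — every world is S-related to itself.
Symmetric: no — a S b but not b S a.
Transitive: yes — every two-step S-path is closed by a direct edge.
So S is not an equivalence relation.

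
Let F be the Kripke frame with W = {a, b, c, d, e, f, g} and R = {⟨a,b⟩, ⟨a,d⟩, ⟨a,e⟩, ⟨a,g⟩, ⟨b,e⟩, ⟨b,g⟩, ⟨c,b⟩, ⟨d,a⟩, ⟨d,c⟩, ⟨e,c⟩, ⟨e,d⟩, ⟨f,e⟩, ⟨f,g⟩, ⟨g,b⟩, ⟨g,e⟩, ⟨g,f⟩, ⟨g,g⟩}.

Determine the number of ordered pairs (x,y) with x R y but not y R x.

10

Enumerating: (a,b), (a,e), (a,g), (b,e), (c,b), (d,c), (e,c), (e,d), (f,e), (g,e).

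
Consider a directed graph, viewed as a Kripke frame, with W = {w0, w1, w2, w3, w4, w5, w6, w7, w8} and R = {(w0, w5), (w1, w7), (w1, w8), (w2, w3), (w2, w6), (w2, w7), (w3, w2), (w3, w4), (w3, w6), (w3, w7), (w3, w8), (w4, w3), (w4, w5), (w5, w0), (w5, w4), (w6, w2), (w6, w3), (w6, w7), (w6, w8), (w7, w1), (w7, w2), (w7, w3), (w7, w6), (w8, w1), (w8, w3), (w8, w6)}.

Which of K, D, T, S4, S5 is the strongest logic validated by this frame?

D

Serial (axiom D): yes — every world has a successor (e.g. w0 R w5).
Reflexive (axiom T): no — w0 is not related to itself.
Transitive (axiom 4): no — w0 R w5 and w5 R w4, but not w0 R w4.
Euclidean (axiom 5): no — w1 R w7 and w1 R w8, but not w7 R w8.
So F validates K, D; T would additionally require R to be reflexive. The strongest is D.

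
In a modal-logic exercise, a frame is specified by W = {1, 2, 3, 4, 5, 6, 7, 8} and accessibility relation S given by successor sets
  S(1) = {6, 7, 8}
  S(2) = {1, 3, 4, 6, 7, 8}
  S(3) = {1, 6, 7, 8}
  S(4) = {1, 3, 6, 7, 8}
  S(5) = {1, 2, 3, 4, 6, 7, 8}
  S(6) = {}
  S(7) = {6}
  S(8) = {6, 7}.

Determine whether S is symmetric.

No

Symmetric: no — 1 S 6 but not 6 S 1.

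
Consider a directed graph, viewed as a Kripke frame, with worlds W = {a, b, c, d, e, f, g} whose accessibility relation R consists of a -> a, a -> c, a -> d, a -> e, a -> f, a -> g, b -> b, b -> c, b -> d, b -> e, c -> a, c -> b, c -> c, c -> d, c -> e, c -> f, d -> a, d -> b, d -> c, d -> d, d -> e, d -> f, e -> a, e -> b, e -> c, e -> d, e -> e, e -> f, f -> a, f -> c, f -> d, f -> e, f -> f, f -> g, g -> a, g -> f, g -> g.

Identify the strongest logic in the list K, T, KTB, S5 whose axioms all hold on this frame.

Reflexive (axiom T): yes — every world is R-related to itself.
Symmetric (axiom B): yes — every pair in R has its reverse in R.
Euclidean (axiom 5): no — a R c and a R g, but not c R g.
So F validates K, T, KTB; S5 would additionally require R to be Euclidean. The strongest is KTB.

KTB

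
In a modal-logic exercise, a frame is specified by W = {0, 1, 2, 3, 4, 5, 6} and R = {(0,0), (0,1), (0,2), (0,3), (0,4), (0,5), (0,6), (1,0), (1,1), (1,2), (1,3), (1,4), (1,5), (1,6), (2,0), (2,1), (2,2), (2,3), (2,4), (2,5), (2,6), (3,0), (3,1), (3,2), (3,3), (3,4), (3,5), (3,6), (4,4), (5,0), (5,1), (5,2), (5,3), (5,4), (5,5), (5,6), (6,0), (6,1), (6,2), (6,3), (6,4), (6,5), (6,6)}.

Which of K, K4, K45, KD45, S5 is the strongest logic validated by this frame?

K4

Transitive (axiom 4): yes — every two-step R-path is closed by a direct edge.
Euclidean (axiom 5): no — 0 R 4 and 0 R 1, but not 4 R 1.
Serial (axiom D): yes — every world has a successor (e.g. 0 R 0).
Reflexive (axiom T): yes — every world is R-related to itself.
So F validates K, K4; K45 would additionally require R to be Euclidean. The strongest is K4.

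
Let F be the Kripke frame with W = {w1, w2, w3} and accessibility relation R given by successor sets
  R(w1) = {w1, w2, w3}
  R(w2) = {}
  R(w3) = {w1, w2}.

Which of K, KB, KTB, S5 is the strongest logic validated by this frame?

K

Symmetric (axiom B): no — w1 R w2 but not w2 R w1.
Reflexive (axiom T): no — w2 is not related to itself.
Euclidean (axiom 5): no — w1 R w2 and w1 R w3, but not w2 R w3.
So F validates K; KB would additionally require R to be symmetric. The strongest is K.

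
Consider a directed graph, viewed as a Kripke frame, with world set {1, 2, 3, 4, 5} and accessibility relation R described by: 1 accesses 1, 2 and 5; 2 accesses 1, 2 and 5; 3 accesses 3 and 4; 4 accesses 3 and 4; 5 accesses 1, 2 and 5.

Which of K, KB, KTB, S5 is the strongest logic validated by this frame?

S5

Symmetric (axiom B): yes — every pair in R has its reverse in R.
Reflexive (axiom T): yes — every world is R-related to itself.
Euclidean (axiom 5): yes — any two successors of a common world are R-related.
So F validates K, KB, KTB, S5. The strongest is S5.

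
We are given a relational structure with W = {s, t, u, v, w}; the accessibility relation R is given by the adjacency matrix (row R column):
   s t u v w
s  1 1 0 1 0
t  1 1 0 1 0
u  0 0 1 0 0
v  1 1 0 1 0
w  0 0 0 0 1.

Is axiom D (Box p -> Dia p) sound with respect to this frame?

Yes

The schema D characterises exactly the serial frames.
Serial: yes — every world has a successor (e.g. s R s).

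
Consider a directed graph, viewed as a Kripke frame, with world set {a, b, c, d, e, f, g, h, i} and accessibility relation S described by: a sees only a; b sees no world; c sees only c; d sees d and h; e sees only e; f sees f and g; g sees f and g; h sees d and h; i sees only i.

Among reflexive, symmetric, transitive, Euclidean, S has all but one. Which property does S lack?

Reflexive: no — b is not related to itself.
Symmetric: yes — every pair in S has its reverse in S.
Transitive: yes — every two-step S-path is closed by a direct edge.
Euclidean: yes — any two successors of a common world are S-related.
Only reflexive fails.

reflexive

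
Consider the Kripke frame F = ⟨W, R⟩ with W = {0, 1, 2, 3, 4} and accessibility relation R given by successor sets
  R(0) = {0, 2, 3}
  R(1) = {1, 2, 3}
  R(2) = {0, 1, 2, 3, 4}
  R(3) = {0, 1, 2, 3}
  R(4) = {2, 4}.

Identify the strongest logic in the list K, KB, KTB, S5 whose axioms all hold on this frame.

Symmetric (axiom B): yes — every pair in R has its reverse in R.
Reflexive (axiom T): yes — every world is R-related to itself.
Euclidean (axiom 5): no — 2 R 0 and 2 R 1, but not 0 R 1.
So F validates K, KB, KTB; S5 would additionally require R to be Euclidean. The strongest is KTB.

KTB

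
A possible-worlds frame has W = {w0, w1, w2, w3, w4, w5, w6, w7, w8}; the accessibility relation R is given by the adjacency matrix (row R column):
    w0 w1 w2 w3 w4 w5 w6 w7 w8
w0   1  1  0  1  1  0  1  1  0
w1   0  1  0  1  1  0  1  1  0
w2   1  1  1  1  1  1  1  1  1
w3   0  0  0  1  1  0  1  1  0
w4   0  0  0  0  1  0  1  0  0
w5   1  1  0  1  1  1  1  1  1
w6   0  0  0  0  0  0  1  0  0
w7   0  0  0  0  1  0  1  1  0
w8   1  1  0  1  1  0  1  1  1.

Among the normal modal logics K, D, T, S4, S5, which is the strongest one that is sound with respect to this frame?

Serial (axiom D): yes — every world has a successor (e.g. w0 R w0).
Reflexive (axiom T): yes — every world is R-related to itself.
Transitive (axiom 4): yes — every two-step R-path is closed by a direct edge.
Euclidean (axiom 5): no — w0 R w3 and w0 R w1, but not w3 R w1.
So F validates K, D, T, S4; S5 would additionally require R to be Euclidean. The strongest is S4.

S4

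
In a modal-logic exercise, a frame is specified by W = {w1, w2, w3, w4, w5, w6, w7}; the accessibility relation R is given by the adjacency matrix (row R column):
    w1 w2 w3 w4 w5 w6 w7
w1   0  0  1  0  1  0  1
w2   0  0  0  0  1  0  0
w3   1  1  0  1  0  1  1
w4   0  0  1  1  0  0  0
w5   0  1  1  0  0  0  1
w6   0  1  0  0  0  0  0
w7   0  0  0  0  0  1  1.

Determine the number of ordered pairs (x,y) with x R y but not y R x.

9

Enumerating: (w1,w5), (w1,w7), (w3,w2), (w3,w6), (w3,w7), (w5,w3), (w5,w7), (w6,w2), (w7,w6).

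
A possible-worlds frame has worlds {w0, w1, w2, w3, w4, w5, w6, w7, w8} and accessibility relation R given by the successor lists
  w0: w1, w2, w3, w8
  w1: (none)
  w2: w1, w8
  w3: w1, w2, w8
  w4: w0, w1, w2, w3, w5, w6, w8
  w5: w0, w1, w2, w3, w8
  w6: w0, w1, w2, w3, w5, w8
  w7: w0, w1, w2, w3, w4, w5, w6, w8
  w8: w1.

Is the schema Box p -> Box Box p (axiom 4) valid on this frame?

Yes

By correspondence theory, 4 is valid on a frame iff R is transitive.
Transitive: yes — every two-step R-path is closed by a direct edge.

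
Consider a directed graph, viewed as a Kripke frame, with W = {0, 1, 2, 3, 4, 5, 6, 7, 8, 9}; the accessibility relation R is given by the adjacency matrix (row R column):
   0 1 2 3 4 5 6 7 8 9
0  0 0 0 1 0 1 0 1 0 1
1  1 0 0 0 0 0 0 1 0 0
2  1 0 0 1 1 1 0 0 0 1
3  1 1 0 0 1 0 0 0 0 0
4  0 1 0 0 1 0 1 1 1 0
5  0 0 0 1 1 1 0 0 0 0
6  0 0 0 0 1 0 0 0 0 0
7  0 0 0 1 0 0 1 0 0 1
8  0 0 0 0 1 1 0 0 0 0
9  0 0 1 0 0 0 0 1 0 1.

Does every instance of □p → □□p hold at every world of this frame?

No

Axiom 4 corresponds to the accessibility relation being transitive.
Transitive: no — 0 R 3 and 3 R 1, but not 0 R 1.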